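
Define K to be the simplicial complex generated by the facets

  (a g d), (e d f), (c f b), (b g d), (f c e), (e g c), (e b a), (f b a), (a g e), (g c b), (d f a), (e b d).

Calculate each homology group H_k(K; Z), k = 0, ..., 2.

Fix the vertex order a < b < c < d < e < f < g and write every simplex with vertices in increasing order. Then dim K = 2 and the simplices of K are:

  0-simplices (7): a, b, c, d, e, f, g
  1-simplices (18): ab, ad, ae, af, ag, bc, bd, be, bf, bg, ce, cf, cg, de, df, dg, ef, eg
  2-simplices (12): abe, abf, adf, adg, aeg, bcf, bcg, bde, bdg, cef, ceg, def

Hence C_0 ≅ Z^7, C_1 ≅ Z^18, C_2 ≅ Z^12.

The boundary map ∂_1: C_1 → C_0 maps an edge to its endpoints' difference, ∂[p,q] = q − p. For instance
  ∂cg = g − c.
As a 7×18 matrix over Z this has rank 6, with invariant factors (1,1,1,1,1,1).

The boundary map ∂_2: C_2 → C_1 acts by ∂[p,q,r] = [q,r] − [p,r] + [p,q]. For instance
  ∂aeg = eg − ag + ae,
  ∂def = ef − df + de.
The resulting 18×12 matrix has rank 12, and its Smith normal form has invariant factors (1,1,1,1,1,1,1,1,1,1,1,2).

Now H_k = ker ∂_k / im ∂_{k+1}, so:

  H_0: rank C_0 − rank ∂_1 = 7 − 6 = 1, and the invariant factors of ∂_1 are all 1, so H_0 ≅ Z.
  H_1: rank ker ∂_1 − rank ∂_2 = (18 − 6) − 12 = 0, and ∂_2 has invariant factor 2 > 1, so H_1 ≅ Z/2.
  H_2: rank ker ∂_2 − rank ∂_3 = (12 − 12) − 0 = 0, and there is no ∂_3, so H_2 ≅ 0.

As a check, the Euler characteristic is 7 − 18 + 12 = 1, which agrees with 1 − 0 + 0 = 1.
(K is a triangulation of the real projective plane RP^2.)

H_0 ≅ Z,  H_1 ≅ Z/2,  H_2 = 0.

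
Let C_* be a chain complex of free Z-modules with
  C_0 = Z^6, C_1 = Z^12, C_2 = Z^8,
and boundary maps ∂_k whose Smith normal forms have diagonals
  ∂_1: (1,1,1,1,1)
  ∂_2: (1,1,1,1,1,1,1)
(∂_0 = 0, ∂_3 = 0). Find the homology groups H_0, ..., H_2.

H_0 ≅ Z,  H_1 = 0,  H_2 ≅ Z.

H_0: b_0 = 6 − 0 − 5 = 1; torsion from ∂_1 factors > 1: none. So H_0 ≅ Z.
H_1: b_1 = 12 − 5 − 7 = 0; torsion from ∂_2 factors > 1: none. So H_1 ≅ 0.
H_2: b_2 = 8 − 7 − 0 = 1; torsion from ∂_3 factors > 1: none. So H_2 ≅ Z.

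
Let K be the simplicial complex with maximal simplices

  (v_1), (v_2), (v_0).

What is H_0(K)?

Fix the vertex order v_0 < v_1 < v_2 and write every simplex with vertices in increasing order. Then dim K = 0 and the simplices of K are:

  0-simplices (3): [v_0], [v_1], [v_2]

Hence C_0 ≅ Z^3.

Reading off H_k = ker ∂_k / im ∂_{k+1}:

  H_0: rank C_0 − rank ∂_1 = 3 − 0 = 3, and there is no ∂_1, so H_0 ≅ Z^3.

(K is a triangulation of a set of 3 points.)

H_0 ≅ Z^3.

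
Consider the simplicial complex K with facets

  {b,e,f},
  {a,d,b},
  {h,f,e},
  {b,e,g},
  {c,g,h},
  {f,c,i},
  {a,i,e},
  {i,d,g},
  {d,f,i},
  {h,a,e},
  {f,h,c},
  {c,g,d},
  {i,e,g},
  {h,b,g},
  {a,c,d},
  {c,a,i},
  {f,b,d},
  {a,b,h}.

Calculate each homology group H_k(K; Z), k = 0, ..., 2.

Fix the vertex order a < b < c < d < e < f < g < h < i and write every simplex with vertices in increasing order. Then dim K = 2 and the simplices of K are:

  0-simplices (9): a, b, c, d, e, f, g, h, i
  1-simplices (27): ab, ac, ad, ae, ah, ai, bd, be, bf, bg, bh, cd, cf, cg, ch, ci, df, dg, di, ef, eg, eh, ei, fh, fi, gh, gi
  2-simplices (18): abd, abh, acd, aci, aeh, aei, bdf, bef, beg, bgh, cdg, cfh, cfi, cgh, dfi, dgi, efh, egi

giving chain groups C_0 ≅ Z^9, C_1 ≅ Z^27, C_2 ≅ Z^18.

∂_1: C_1 → C_0 maps an edge to its endpoints' difference, ∂[p,q] = q − p. For instance
  ∂eh = h − e.
This gives a 9×27 integer matrix of rank 8; reducing to Smith normal form yields diagonal entries (1,1,1,1,1,1,1,1).

∂_2: C_2 → C_1 sends each 2-simplex [p,q,r] to [q,r] − [p,r] + [p,q]. For instance
  ∂beg = eg − bg + be,
  ∂efh = fh − eh + ef.
The 27×18 boundary matrix has rank 18 and Smith normal form diag(1,1,1,1,1,1,1,1,1,1,1,1,1,1,1,1,1,2).

From H_k ≅ ker(∂_k) / im(∂_{k+1}) we obtain:

  H_0: rank C_0 − rank ∂_1 = 9 − 8 = 1, and the invariant factors of ∂_1 are all 1, so H_0 ≅ Z.
  H_1: rank ker ∂_1 − rank ∂_2 = (27 − 8) − 18 = 1, and ∂_2 has invariant factor 2 > 1, so H_1 ≅ Z ⊕ Z/2Z.
  H_2: rank ker ∂_2 − rank ∂_3 = (18 − 18) − 0 = 0, and there is no ∂_3, so H_2 ≅ 0.

H_0 ≅ Z,  H_1 ≅ Z ⊕ Z/2Z,  H_2 = 0.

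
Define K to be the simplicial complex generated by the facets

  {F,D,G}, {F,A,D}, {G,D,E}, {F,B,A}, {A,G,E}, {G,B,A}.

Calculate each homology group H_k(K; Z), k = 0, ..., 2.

Take the total order A < B < D < E < F < G on the vertex set. Then K (dimension 2) consists of the simplices:

  0-simplices (6): A, B, D, E, F, G
  1-simplices (12): AB, AD, AE, AF, AG, BF, BG, DE, DF, DG, EG, FG
  2-simplices (6): ABF, ABG, ADF, AEG, DEG, DFG

giving chain groups C_0 ≅ Z^6, C_1 ≅ Z^12, C_2 ≅ Z^6.

The boundary map ∂_1: C_1 → C_0 is given by ∂[p,q] = [q] − [p]. For instance
  ∂DF = F − D.
The 6×12 boundary matrix has rank 5 and Smith normal form diag(1,1,1,1,1).

The boundary map ∂_2: C_2 → C_1 maps a triangle to the signed sum of its edges. For instance
  ∂ABG = BG − AG + AB,
  ∂DFG = FG − DG + DF.
As a 12×6 matrix over Z this has rank 6, with invariant factors (1,1,1,1,1,1).

Reading off H_k = ker ∂_k / im ∂_{k+1}:

  H_0: rank C_0 − rank ∂_1 = 6 − 5 = 1, and the invariant factors of ∂_1 are all 1, so H_0 = Z.
  H_1: rank ker ∂_1 − rank ∂_2 = (12 − 5) − 6 = 1, and the invariant factors of ∂_2 are all 1, so H_1 = Z.
  H_2: rank ker ∂_2 − rank ∂_3 = (6 − 6) − 0 = 0, and there is no ∂_3, so H_2 = 0.

H_0 ≅ Z,  H_1 ≅ Z,  H_2 = 0.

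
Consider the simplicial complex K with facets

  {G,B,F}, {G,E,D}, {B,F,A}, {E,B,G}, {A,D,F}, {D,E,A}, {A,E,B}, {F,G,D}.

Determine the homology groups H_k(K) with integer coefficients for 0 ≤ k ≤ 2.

Take the total order A < B < D < E < F < G on the vertex set. Then K (dimension 2) consists of the simplices:

  0-simplices (6): A, B, D, E, F, G
  1-simplices (12): AB, AD, AE, AF, BE, BF, BG, DE, DF, DG, EG, FG
  2-simplices (8): ABE, ABF, ADE, ADF, BEG, BFG, DEG, DFG

so the chain groups are C_0 ≅ Z^6, C_1 ≅ Z^12, C_2 ≅ Z^8.

∂_1: C_1 → C_0 sends each edge [p,q] (with p < q) to q − p. For instance
  ∂DF = F − D.
As a 6×12 matrix over Z this has rank 5, with invariant factors (1,1,1,1,1).

Boundary ∂_2: C_2 → C_1 sends each 2-simplex [p,q,r] to [q,r] − [p,r] + [p,q]. For instance
  ∂ABE = BE − AE + AB,
  ∂DFG = FG − DG + DF.
This gives a 12×8 integer matrix of rank 7; reducing to Smith normal form yields diagonal entries (1,1,1,1,1,1,1).

Computing H_k = (kernel of ∂_k) / (image of ∂_{k+1}):

  H_0: rank C_0 − rank ∂_1 = 6 − 5 = 1, and the invariant factors of ∂_1 are all 1, so H_0 ≅ Z.
  H_1: rank ker ∂_1 − rank ∂_2 = (12 − 5) − 7 = 0, and the invariant factors of ∂_2 are all 1, so H_1 ≅ 0.
  H_2: rank ker ∂_2 − rank ∂_3 = (8 − 7) − 0 = 1, and there is no ∂_3, so H_2 ≅ Z.

H_0 ≅ Z,  H_1 = 0,  H_2 ≅ Z.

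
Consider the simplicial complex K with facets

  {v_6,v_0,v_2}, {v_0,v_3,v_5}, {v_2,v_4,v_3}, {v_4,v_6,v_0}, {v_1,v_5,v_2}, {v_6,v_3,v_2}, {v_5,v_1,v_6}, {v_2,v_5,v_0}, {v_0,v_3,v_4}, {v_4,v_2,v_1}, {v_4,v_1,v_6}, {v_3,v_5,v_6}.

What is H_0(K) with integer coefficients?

H_0 ≅ Z.

Fix the vertex order v_0 < v_1 < v_2 < v_3 < v_4 < v_5 < v_6 and write every simplex with vertices in increasing order. Then dim K = 2 and the simplices of K are:

  0-simplices (7): [v_0], [v_1], [v_2], [v_3], [v_4], [v_5], [v_6]
  1-simplices (18): (18 of them)
  2-simplices (12): (12 of them)

so the chain groups are C_0 ≅ Z^7, C_1 ≅ Z^18, C_2 ≅ Z^12.

Boundary ∂_1: C_1 → C_0 sends each edge [p,q] (with p < q) to q − p.
This gives a 7×18 integer matrix of rank 6; reducing to Smith normal form yields diagonal entries (1,1,1,1,1,1).

Boundary ∂_2: C_2 → C_1 maps a triangle to the signed sum of its edges. For instance
  ∂[v_0,v_3,v_4] = [v_3,v_4] − [v_0,v_4] + [v_0,v_3],
  ∂[v_0,v_2,v_5] = [v_2,v_5] − [v_0,v_5] + [v_0,v_2].
This gives a 18×12 integer matrix of rank 12; reducing to Smith normal form yields diagonal entries (1,1,1,1,1,1,1,1,1,1,1,2).

Reading off H_k = ker ∂_k / im ∂_{k+1}:

  H_0: rank C_0 − rank ∂_1 = 7 − 6 = 1, and the invariant factors of ∂_1 are all 1, so H_0 ≅ Z.

(K is a triangulation of the real projective plane RP^2.)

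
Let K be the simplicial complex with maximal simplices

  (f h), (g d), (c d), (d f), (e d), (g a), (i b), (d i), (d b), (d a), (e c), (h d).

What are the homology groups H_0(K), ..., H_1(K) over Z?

H_0 = Z,  H_1 = Z^4.

Order the vertices as a < b < c < d < e < f < g < h < i. Listing each simplex with vertices in this order, K has dimension 1 with simplices:

  0-simplices (9): a, b, c, d, e, f, g, h, i
  1-simplices (12): ad, ag, bd, bi, cd, ce, de, df, dg, dh, di, fh

giving chain groups C_0 ≅ Z^9, C_1 ≅ Z^12.

Boundary ∂_1: C_1 → C_0 maps an edge to its endpoints' difference, ∂[p,q] = q − p. For instance
  ∂ad = d − a.
The resulting 9×12 matrix has rank 8, and its Smith normal form has invariant factors (1,1,1,1,1,1,1,1).

From H_k ≅ ker(∂_k) / im(∂_{k+1}) we obtain:

  H_0: rank C_0 − rank ∂_1 = 9 − 8 = 1, and the invariant factors of ∂_1 are all 1, so H_0 = Z.
  H_1: rank ker ∂_1 − rank ∂_2 = (12 − 8) − 0 = 4, and there is no ∂_2, so H_1 = Z^4.

As a check, the Euler characteristic is 9 − 12 = -3, which agrees with 1 − 4 = -3.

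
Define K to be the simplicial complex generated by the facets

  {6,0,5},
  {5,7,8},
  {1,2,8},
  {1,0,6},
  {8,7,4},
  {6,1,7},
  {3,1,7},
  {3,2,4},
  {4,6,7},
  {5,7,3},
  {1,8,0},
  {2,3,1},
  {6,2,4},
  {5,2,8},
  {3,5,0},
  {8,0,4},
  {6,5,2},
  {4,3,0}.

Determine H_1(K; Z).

Order the vertices as 0 < 1 < 2 < 3 < 4 < 5 < 6 < 7 < 8. Listing each simplex with vertices in this order, K has dimension 2 with simplices:

  0-simplices (9): [0], [1], [2], [3], [4], [5], [6], [7], [8]
  1-simplices (27): (27 of them)
  2-simplices (18): [0,1,6], [0,1,8], [0,3,4], [0,3,5], [0,4,8], [0,5,6], [1,2,3], [1,2,8], [1,3,7], [1,6,7], [2,3,4], [2,4,6], [2,5,6], [2,5,8], [3,5,7], [4,6,7], [4,7,8], [5,7,8]

giving chain groups C_0 ≅ Z^9, C_1 ≅ Z^27, C_2 ≅ Z^18.

The boundary map ∂_1: C_1 → C_0 sends each edge [p,q] (with p < q) to q − p. For instance
  ∂[2,3] = [3] − [2].
The 9×27 boundary matrix has rank 8 and Smith normal form diag(1,1,1,1,1,1,1,1).

The boundary map ∂_2: C_2 → C_1 sends each 2-simplex [p,q,r] to [q,r] − [p,r] + [p,q]. For instance
  ∂[4,7,8] = [7,8] − [4,8] + [4,7],
  ∂[4,6,7] = [6,7] − [4,7] + [4,6].
This gives a 27×18 integer matrix of rank 17; reducing to Smith normal form yields diagonal entries (1,1,1,1,1,1,1,1,1,1,1,1,1,1,1,1,1).

Reading off H_k = ker ∂_k / im ∂_{k+1}:

  H_1: rank ker ∂_1 − rank ∂_2 = (27 − 8) − 17 = 2, and the invariant factors of ∂_2 are all 1, so H_1 ≅ Z^2.

H_1 = Z^2.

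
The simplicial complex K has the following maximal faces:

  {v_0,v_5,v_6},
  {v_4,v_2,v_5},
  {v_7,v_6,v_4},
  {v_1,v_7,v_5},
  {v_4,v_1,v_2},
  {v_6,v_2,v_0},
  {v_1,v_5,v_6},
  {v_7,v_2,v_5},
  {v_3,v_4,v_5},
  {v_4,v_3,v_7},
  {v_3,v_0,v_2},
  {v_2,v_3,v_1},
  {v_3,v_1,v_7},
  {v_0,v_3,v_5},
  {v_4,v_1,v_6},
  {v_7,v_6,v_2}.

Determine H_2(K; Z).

Order the vertices as v_0 < v_1 < v_2 < v_3 < v_4 < v_5 < v_6 < v_7. Listing each simplex with vertices in this order, K has dimension 2 with simplices:

  0-simplices (8): [v_0], [v_1], [v_2], [v_3], [v_4], [v_5], [v_6], [v_7]
  1-simplices (24): (24 of them)
  2-simplices (16): (16 of them)

so the chain groups are C_0 ≅ Z^8, C_1 ≅ Z^24, C_2 ≅ Z^16.

The boundary map ∂_1: C_1 → C_0 maps an edge to its endpoints' difference, ∂[p,q] = q − p.
The 8×24 boundary matrix has rank 7 and Smith normal form diag(1,1,1,1,1,1,1).

∂_2: C_2 → C_1 maps a triangle to the signed sum of its edges. For instance
  ∂[v_1,v_5,v_7] = [v_5,v_7] − [v_1,v_7] + [v_1,v_5],
  ∂[v_0,v_2,v_6] = [v_2,v_6] − [v_0,v_6] + [v_0,v_2].
This gives a 24×16 integer matrix of rank 15; reducing to Smith normal form yields diagonal entries (1,1,1,1,1,1,1,1,1,1,1,1,1,1,1).

Reading off H_k = ker ∂_k / im ∂_{k+1}:

  H_2: rank ker ∂_2 − rank ∂_3 = (16 − 15) − 0 = 1, and there is no ∂_3, so H_2 = Z.

H_2 = Z.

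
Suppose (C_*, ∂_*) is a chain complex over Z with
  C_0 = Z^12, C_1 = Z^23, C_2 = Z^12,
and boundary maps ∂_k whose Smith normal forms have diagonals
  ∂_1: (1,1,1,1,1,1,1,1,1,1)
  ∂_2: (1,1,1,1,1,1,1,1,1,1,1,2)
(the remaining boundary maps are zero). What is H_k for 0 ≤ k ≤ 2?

H_0 ≅ Z^2,  H_1 ≅ Z ⊕ Z/2Z,  H_2 = 0.

H_0: b_0 = 12 − 0 − 10 = 2; torsion from ∂_1 factors > 1: none. So H_0 ≅ Z^2.
H_1: b_1 = 23 − 10 − 12 = 1; torsion from ∂_2 factors > 1: [2]. So H_1 ≅ Z ⊕ Z/2Z.
H_2: b_2 = 12 − 12 − 0 = 0; torsion from ∂_3 factors > 1: none. So H_2 ≅ 0.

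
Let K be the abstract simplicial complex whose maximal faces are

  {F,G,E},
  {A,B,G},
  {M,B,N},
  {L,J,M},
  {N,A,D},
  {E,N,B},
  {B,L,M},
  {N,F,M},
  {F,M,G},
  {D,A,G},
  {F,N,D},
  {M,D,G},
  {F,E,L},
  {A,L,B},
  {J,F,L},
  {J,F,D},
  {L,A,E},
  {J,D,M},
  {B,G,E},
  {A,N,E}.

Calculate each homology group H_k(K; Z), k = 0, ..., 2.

K has 10 vertices, 30 edges, 20 triangles.
rank ∂_0 = 0, rank ∂_1 = 9 ⇒ b_0 = 10 − 0 − 9 = 1; all invariant factors of ∂_1 are 1 so no torsion. So H_0 = Z.
rank ∂_1 = 9, rank ∂_2 = 20 ⇒ b_1 = 30 − 9 − 20 = 1; ∂_2 has invariant factor(s) [2] giving torsion. So H_1 = Z ⊕ Z/2.
rank ∂_2 = 20, rank ∂_3 = 0 ⇒ b_2 = 20 − 20 − 0 = 0. So H_2 = 0.

H_0 = Z,  H_1 = Z ⊕ Z/2,  H_2 = 0.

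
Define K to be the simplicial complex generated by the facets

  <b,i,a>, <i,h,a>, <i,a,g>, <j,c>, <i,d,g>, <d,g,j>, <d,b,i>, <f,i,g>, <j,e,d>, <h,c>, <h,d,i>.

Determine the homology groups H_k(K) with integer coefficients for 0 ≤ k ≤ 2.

H_0 = Z,  H_1 = Z,  H_2 = 0.

K has 10 vertices, 19 edges, 9 triangles.
rank ∂_0 = 0, rank ∂_1 = 9 ⇒ b_0 = 10 − 0 − 9 = 1; all invariant factors of ∂_1 are 1 so no torsion. So H_0 ≅ Z.
rank ∂_1 = 9, rank ∂_2 = 9 ⇒ b_1 = 19 − 9 − 9 = 1; all invariant factors of ∂_2 are 1 so no torsion. So H_1 ≅ Z.
rank ∂_2 = 9, rank ∂_3 = 0 ⇒ b_2 = 9 − 9 − 0 = 0. So H_2 ≅ 0.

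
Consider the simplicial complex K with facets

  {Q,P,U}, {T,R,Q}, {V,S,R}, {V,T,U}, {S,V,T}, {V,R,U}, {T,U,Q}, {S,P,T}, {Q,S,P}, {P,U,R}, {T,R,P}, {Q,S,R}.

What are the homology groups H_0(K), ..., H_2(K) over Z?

H_0 = Z,  H_1 = Z/2Z,  H_2 = 0.

Take the total order P < Q < R < S < T < U < V on the vertex set. Then K (dimension 2) consists of the simplices:

  0-simplices (7): P, Q, R, S, T, U, V
  1-simplices (18): PQ, PR, PS, PT, PU, QR, QS, QT, QU, RS, RT, RU, RV, ST, SV, TU, TV, UV
  2-simplices (12): PQS, PQU, PRT, PRU, PST, QRS, QRT, QTU, RSV, RUV, STV, TUV

so the chain groups are C_0 ≅ Z^7, C_1 ≅ Z^18, C_2 ≅ Z^12.

∂_1: C_1 → C_0 maps an edge to its endpoints' difference, ∂[p,q] = q − p. For instance
  ∂PT = T − P.
The 7×18 boundary matrix has rank 6 and Smith normal form diag(1,1,1,1,1,1).

∂_2: C_2 → C_1 acts by ∂[p,q,r] = [q,r] − [p,r] + [p,q]. For instance
  ∂RUV = UV − RV + RU,
  ∂QRS = RS − QS + QR.
The resulting 18×12 matrix has rank 12, and its Smith normal form has invariant factors (1,1,1,1,1,1,1,1,1,1,1,2).

From H_k ≅ ker(∂_k) / im(∂_{k+1}) we obtain:

  H_0: rank C_0 − rank ∂_1 = 7 − 6 = 1, and the invariant factors of ∂_1 are all 1, so H_0 ≅ Z.
  H_1: rank ker ∂_1 − rank ∂_2 = (18 − 6) − 12 = 0, and ∂_2 has invariant factor 2 > 1, so H_1 ≅ Z/2Z.
  H_2: rank ker ∂_2 − rank ∂_3 = (12 − 12) − 0 = 0, and there is no ∂_3, so H_2 ≅ 0.

As a check, the Euler characteristic is 7 − 18 + 12 = 1, which agrees with 1 − 0 + 0 = 1.
(K is a triangulation of the real projective plane RP^2.)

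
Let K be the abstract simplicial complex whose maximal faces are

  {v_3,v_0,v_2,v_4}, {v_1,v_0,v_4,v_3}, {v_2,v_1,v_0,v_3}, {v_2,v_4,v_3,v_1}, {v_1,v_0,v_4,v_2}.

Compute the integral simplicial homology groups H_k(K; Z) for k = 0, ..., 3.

H_0 ≅ Z,  H_1 = 0,  H_2 = 0,  H_3 ≅ Z.

Fix the vertex order v_0 < v_1 < v_2 < v_3 < v_4 and write every simplex with vertices in increasing order. Then dim K = 3 and the simplices of K are:

  0-simplices (5): [v_0], [v_1], [v_2], [v_3], [v_4]
  1-simplices (10): [v_0,v_1], [v_0,v_2], [v_0,v_3], [v_0,v_4], [v_1,v_2], [v_1,v_3], [v_1,v_4], [v_2,v_3], [v_2,v_4], [v_3,v_4]
  2-simplices (10): [v_0,v_1,v_2], [v_0,v_1,v_3], [v_0,v_1,v_4], [v_0,v_2,v_3], [v_0,v_2,v_4], [v_0,v_3,v_4], [v_1,v_2,v_3], [v_1,v_2,v_4], [v_1,v_3,v_4], [v_2,v_3,v_4]
  3-simplices (5): [v_0,v_1,v_2,v_3], [v_0,v_1,v_2,v_4], [v_0,v_1,v_3,v_4], [v_0,v_2,v_3,v_4], [v_1,v_2,v_3,v_4]

Hence C_0 ≅ Z^5, C_1 ≅ Z^10, C_2 ≅ Z^10, C_3 ≅ Z^5.

Boundary ∂_1: C_1 → C_0 is given by ∂[p,q] = [q] − [p]. For instance
  ∂[v_0,v_3] = [v_3] − [v_0].
This gives a 5×10 integer matrix of rank 4; reducing to Smith normal form yields diagonal entries (1,1,1,1).

The boundary map ∂_2: C_2 → C_1 maps a triangle to the signed sum of its edges. For instance
  ∂[v_1,v_3,v_4] = [v_3,v_4] − [v_1,v_4] + [v_1,v_3],
  ∂[v_0,v_1,v_2] = [v_1,v_2] − [v_0,v_2] + [v_0,v_1].
As a 10×10 matrix over Z this has rank 6, with invariant factors (1,1,1,1,1,1).

Boundary ∂_3: C_3 → C_2 sends each 3-simplex σ to the alternating sum Σ_i (−1)^i (σ with its i-th vertex removed). For instance
  ∂[v_0,v_1,v_2,v_4] = [v_1,v_2,v_4] − [v_0,v_2,v_4] + [v_0,v_1,v_4] − [v_0,v_1,v_2],
  ∂[v_0,v_1,v_3,v_4] = [v_1,v_3,v_4] − [v_0,v_3,v_4] + [v_0,v_1,v_4] − [v_0,v_1,v_3].
This gives a 10×5 integer matrix of rank 4; reducing to Smith normal form yields diagonal entries (1,1,1,1).

From H_k ≅ ker(∂_k) / im(∂_{k+1}) we obtain:

  H_0: rank C_0 − rank ∂_1 = 5 − 4 = 1, and the invariant factors of ∂_1 are all 1, so H_0 = Z.
  H_1: rank ker ∂_1 − rank ∂_2 = (10 − 4) − 6 = 0, and the invariant factors of ∂_2 are all 1, so H_1 = 0.
  H_2: rank ker ∂_2 − rank ∂_3 = (10 − 6) − 4 = 0, and the invariant factors of ∂_3 are all 1, so H_2 = 0.
  H_3: rank ker ∂_3 − rank ∂_4 = (5 − 4) − 0 = 1, and there is no ∂_4, so H_3 = Z.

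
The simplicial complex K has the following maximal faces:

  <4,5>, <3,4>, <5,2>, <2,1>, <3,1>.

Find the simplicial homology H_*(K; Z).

Take the total order 1 < 2 < 3 < 4 < 5 on the vertex set. Then K (dimension 1) consists of the simplices:

  0-simplices (5): [1], [2], [3], [4], [5]
  1-simplices (5): [1,2], [1,3], [2,5], [3,4], [4,5]

giving chain groups C_0 ≅ Z^5, C_1 ≅ Z^5.

Boundary ∂_1: C_1 → C_0 maps an edge to its endpoints' difference, ∂[p,q] = q − p.
This gives a 5×5 integer matrix of rank 4; reducing to Smith normal form yields diagonal entries (1,1,1,1).

Reading off H_k = ker ∂_k / im ∂_{k+1}:

  H_0: rank C_0 − rank ∂_1 = 5 − 4 = 1, and the invariant factors of ∂_1 are all 1, so H_0 = Z.
  H_1: rank ker ∂_1 − rank ∂_2 = (5 − 4) − 0 = 1, and there is no ∂_2, so H_1 = Z.

As a check, the Euler characteristic is 5 − 5 = 0, which agrees with 1 − 1 = 0.

H_0 = Z,  H_1 = Z.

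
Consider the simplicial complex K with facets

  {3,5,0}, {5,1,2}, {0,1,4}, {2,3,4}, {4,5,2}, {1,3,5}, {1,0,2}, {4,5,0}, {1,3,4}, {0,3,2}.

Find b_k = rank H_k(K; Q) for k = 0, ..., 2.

Take the total order 0 < 1 < 2 < 3 < 4 < 5 on the vertex set. Then K (dimension 2) consists of the simplices:

  0-simplices (6): [0], [1], [2], [3], [4], [5]
  1-simplices (15): [0,1], [0,2], [0,3], [0,4], [0,5], [1,2], [1,3], [1,4], [1,5], [2,3], [2,4], [2,5], [3,4], [3,5], [4,5]
  2-simplices (10): [0,1,2], [0,1,4], [0,2,3], [0,3,5], [0,4,5], [1,2,5], [1,3,4], [1,3,5], [2,3,4], [2,4,5]

giving chain groups C_0 ≅ Z^6, C_1 ≅ Z^15, C_2 ≅ Z^10.

∂_1: C_1 → C_0 sends each edge [p,q] (with p < q) to q − p.
As a 6×15 matrix over Z this has rank 5, with invariant factors (1,1,1,1,1).

∂_2: C_2 → C_1 maps a triangle to the signed sum of its edges. For instance
  ∂[1,3,4] = [3,4] − [1,4] + [1,3],
  ∂[0,4,5] = [4,5] − [0,5] + [0,4].
This gives a 15×10 integer matrix of rank 10; reducing to Smith normal form yields diagonal entries (1,1,1,1,1,1,1,1,1,2).

Reading off H_k = ker ∂_k / im ∂_{k+1}:

  H_0: rank C_0 − rank ∂_1 = 6 − 5 = 1, and the invariant factors of ∂_1 are all 1, so H_0 = Z.
  H_1: rank ker ∂_1 − rank ∂_2 = (15 − 5) − 10 = 0, and ∂_2 has invariant factor 2 > 1, so H_1 = Z/2.
  H_2: rank ker ∂_2 − rank ∂_3 = (10 − 10) − 0 = 0, and there is no ∂_3, so H_2 = 0.

As a check, the Euler characteristic is 6 − 15 + 10 = 1, which agrees with 1 − 0 + 0 = 1.
(K is a triangulation of the real projective plane RP^2.)

Hence the Betti numbers are b_0 = 1, b_1 = 0, b_2 = 0.

b_0 = 1, b_1 = 0, b_2 = 0.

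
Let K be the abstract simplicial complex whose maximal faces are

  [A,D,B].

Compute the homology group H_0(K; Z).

Take the total order A < B < D on the vertex set. Then K (dimension 2) consists of the simplices:

  0-simplices (3): A, B, D
  1-simplices (3): AB, AD, BD
  2-simplices (1): ABD

giving chain groups C_0 ≅ Z^3, C_1 ≅ Z^3, C_2 ≅ Z^1.

Boundary ∂_1: C_1 → C_0 maps an edge to its endpoints' difference, ∂[p,q] = q − p. For instance
  ∂AB = B − A.
As a 3×3 matrix over Z this has rank 2, with invariant factors (1,1).

∂_2: C_2 → C_1 acts by ∂[p,q,r] = [q,r] − [p,r] + [p,q]. For instance
  ∂ABD = BD − AD + AB.
The 3×1 boundary matrix has rank 1 and Smith normal form diag(1).

Reading off H_k = ker ∂_k / im ∂_{k+1}:

  H_0: rank C_0 − rank ∂_1 = 3 − 2 = 1, and the invariant factors of ∂_1 are all 1, so H_0 ≅ Z.

H_0 ≅ Z.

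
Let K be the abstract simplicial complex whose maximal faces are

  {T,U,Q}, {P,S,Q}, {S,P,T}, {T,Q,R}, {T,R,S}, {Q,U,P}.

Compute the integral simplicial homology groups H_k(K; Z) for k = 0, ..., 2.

H_0 ≅ Z,  H_1 ≅ Z,  H_2 = 0.

Fix the vertex order P < Q < R < S < T < U and write every simplex with vertices in increasing order. Then dim K = 2 and the simplices of K are:

  0-simplices (6): P, Q, R, S, T, U
  1-simplices (12): PQ, PS, PT, PU, QR, QS, QT, QU, RS, RT, ST, TU
  2-simplices (6): PQS, PQU, PST, QRT, QTU, RST

so the chain groups are C_0 ≅ Z^6, C_1 ≅ Z^12, C_2 ≅ Z^6.

The boundary map ∂_1: C_1 → C_0 is given by ∂[p,q] = [q] − [p]. For instance
  ∂PT = T − P.
As a 6×12 matrix over Z this has rank 5, with invariant factors (1,1,1,1,1).

The boundary map ∂_2: C_2 → C_1 sends each 2-simplex [p,q,r] to [q,r] − [p,r] + [p,q]. For instance
  ∂PQS = QS − PS + PQ,
  ∂QRT = RT − QT + QR.
The resulting 12×6 matrix has rank 6, and its Smith normal form has invariant factors (1,1,1,1,1,1).

Now H_k = ker ∂_k / im ∂_{k+1}, so:

  H_0: rank C_0 − rank ∂_1 = 6 − 5 = 1, and the invariant factors of ∂_1 are all 1, so H_0 = Z.
  H_1: rank ker ∂_1 − rank ∂_2 = (12 − 5) − 6 = 1, and the invariant factors of ∂_2 are all 1, so H_1 = Z.
  H_2: rank ker ∂_2 − rank ∂_3 = (6 − 6) − 0 = 0, and there is no ∂_3, so H_2 = 0.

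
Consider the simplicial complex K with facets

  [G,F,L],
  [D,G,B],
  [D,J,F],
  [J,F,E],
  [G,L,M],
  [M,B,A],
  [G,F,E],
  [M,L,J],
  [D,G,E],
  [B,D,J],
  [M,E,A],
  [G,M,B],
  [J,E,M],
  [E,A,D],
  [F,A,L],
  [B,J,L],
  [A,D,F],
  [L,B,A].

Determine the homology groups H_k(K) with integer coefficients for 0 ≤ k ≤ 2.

We work with the vertex ordering A < B < D < E < F < G < J < L < M. The simplices of K, each written with vertices in increasing order, are:

  0-simplices (9): A, B, D, E, F, G, J, L, M
  1-simplices (27): AB, AD, AE, AF, AL, AM, BD, BG, BJ, BL, BM, DE, DF, DG, DJ, EF, EG, EJ, EM, FG, FJ, FL, GL, GM, JL, JM, LM
  2-simplices (18): ABL, ABM, ADE, ADF, AEM, AFL, BDG, BDJ, BGM, BJL, DEG, DFJ, EFG, EFJ, EJM, FGL, GLM, JLM

giving chain groups C_0 ≅ Z^9, C_1 ≅ Z^27, C_2 ≅ Z^18.

Boundary ∂_1: C_1 → C_0 is given by ∂[p,q] = [q] − [p].
This gives a 9×27 integer matrix of rank 8; reducing to Smith normal form yields diagonal entries (1,1,1,1,1,1,1,1).

Boundary ∂_2: C_2 → C_1 sends each 2-simplex [p,q,r] to [q,r] − [p,r] + [p,q]. For instance
  ∂BJL = JL − BL + BJ,
  ∂BGM = GM − BM + BG.
The resulting 27×18 matrix has rank 18, and its Smith normal form has invariant factors (1,1,1,1,1,1,1,1,1,1,1,1,1,1,1,1,1,2).

Reading off H_k = ker ∂_k / im ∂_{k+1}:

  H_0: rank C_0 − rank ∂_1 = 9 − 8 = 1, and the invariant factors of ∂_1 are all 1, so H_0 ≅ Z.
  H_1: rank ker ∂_1 − rank ∂_2 = (27 − 8) − 18 = 1, and ∂_2 has invariant factor 2 > 1, so H_1 ≅ Z ⊕ Z/2.
  H_2: rank ker ∂_2 − rank ∂_3 = (18 − 18) − 0 = 0, and there is no ∂_3, so H_2 ≅ 0.

H_0 ≅ Z,  H_1 ≅ Z ⊕ Z/2,  H_2 = 0.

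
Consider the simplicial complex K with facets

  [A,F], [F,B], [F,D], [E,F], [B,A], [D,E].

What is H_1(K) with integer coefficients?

We work with the vertex ordering A < B < D < E < F. The simplices of K, each written with vertices in increasing order, are:

  0-simplices (5): A, B, D, E, F
  1-simplices (6): AB, AF, BF, DE, DF, EF

so the chain groups are C_0 ≅ Z^5, C_1 ≅ Z^6.

Boundary ∂_1: C_1 → C_0 sends each edge [p,q] (with p < q) to q − p. For instance
  ∂DF = F − D.
This gives a 5×6 integer matrix of rank 4; reducing to Smith normal form yields diagonal entries (1,1,1,1).

From H_k ≅ ker(∂_k) / im(∂_{k+1}) we obtain:

  H_1: rank ker ∂_1 − rank ∂_2 = (6 − 4) − 0 = 2, and there is no ∂_2, so H_1 = Z^2.

H_1 ≅ Z^2.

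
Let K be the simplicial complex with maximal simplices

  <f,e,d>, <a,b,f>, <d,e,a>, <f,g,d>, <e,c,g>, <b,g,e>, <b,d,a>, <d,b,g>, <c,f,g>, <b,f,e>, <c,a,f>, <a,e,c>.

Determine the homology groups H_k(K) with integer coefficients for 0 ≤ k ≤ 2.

H_0 = Z,  H_1 = Z/2,  H_2 = 0.

Take the total order a < b < c < d < e < f < g on the vertex set. Then K (dimension 2) consists of the simplices:

  0-simplices (7): a, b, c, d, e, f, g
  1-simplices (18): ab, ac, ad, ae, af, bd, be, bf, bg, ce, cf, cg, de, df, dg, ef, eg, fg
  2-simplices (12): abd, abf, ace, acf, ade, bdg, bef, beg, ceg, cfg, def, dfg

so the chain groups are C_0 ≅ Z^7, C_1 ≅ Z^18, C_2 ≅ Z^12.

Boundary ∂_1: C_1 → C_0 maps an edge to its endpoints' difference, ∂[p,q] = q − p. For instance
  ∂bd = d − b.
This gives a 7×18 integer matrix of rank 6; reducing to Smith normal form yields diagonal entries (1,1,1,1,1,1).

∂_2: C_2 → C_1 acts by ∂[p,q,r] = [q,r] − [p,r] + [p,q]. For instance
  ∂abd = bd − ad + ab,
  ∂ceg = eg − cg + ce.
The 18×12 boundary matrix has rank 12 and Smith normal form diag(1,1,1,1,1,1,1,1,1,1,1,2).

Computing H_k = (kernel of ∂_k) / (image of ∂_{k+1}):

  H_0: rank C_0 − rank ∂_1 = 7 − 6 = 1, and the invariant factors of ∂_1 are all 1, so H_0 = Z.
  H_1: rank ker ∂_1 − rank ∂_2 = (18 − 6) − 12 = 0, and ∂_2 has invariant factor 2 > 1, so H_1 = Z/2.
  H_2: rank ker ∂_2 − rank ∂_3 = (12 − 12) − 0 = 0, and there is no ∂_3, so H_2 = 0.

As a check, the Euler characteristic is 7 − 18 + 12 = 1, which agrees with 1 − 0 + 0 = 1.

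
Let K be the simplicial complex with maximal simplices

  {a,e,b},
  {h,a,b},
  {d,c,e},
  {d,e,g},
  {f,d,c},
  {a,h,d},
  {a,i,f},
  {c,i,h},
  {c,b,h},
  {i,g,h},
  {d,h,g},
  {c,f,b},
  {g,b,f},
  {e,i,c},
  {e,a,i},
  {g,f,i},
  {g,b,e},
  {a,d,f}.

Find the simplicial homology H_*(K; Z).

Order the vertices as a < b < c < d < e < f < g < h < i. Listing each simplex with vertices in this order, K has dimension 2 with simplices:

  0-simplices (9): a, b, c, d, e, f, g, h, i
  1-simplices (27): ab, ad, ae, af, ah, ai, bc, be, bf, bg, bh, cd, ce, cf, ch, ci, de, df, dg, dh, eg, ei, fg, fi, gh, gi, hi
  2-simplices (18): abe, abh, adf, adh, aei, afi, bcf, bch, beg, bfg, cde, cdf, cei, chi, deg, dgh, fgi, ghi

giving chain groups C_0 ≅ Z^9, C_1 ≅ Z^27, C_2 ≅ Z^18.

The boundary map ∂_1: C_1 → C_0 sends each edge [p,q] (with p < q) to q − p.
This gives a 9×27 integer matrix of rank 8; reducing to Smith normal form yields diagonal entries (1,1,1,1,1,1,1,1).

Boundary ∂_2: C_2 → C_1 sends each 2-simplex [p,q,r] to [q,r] − [p,r] + [p,q]. For instance
  ∂chi = hi − ci + ch,
  ∂afi = fi − ai + af.
As a 27×18 matrix over Z this has rank 17, with invariant factors (1,1,1,1,1,1,1,1,1,1,1,1,1,1,1,1,1).

Reading off H_k = ker ∂_k / im ∂_{k+1}:

  H_0: rank C_0 − rank ∂_1 = 9 − 8 = 1, and the invariant factors of ∂_1 are all 1, so H_0 ≅ Z.
  H_1: rank ker ∂_1 − rank ∂_2 = (27 − 8) − 17 = 2, and the invariant factors of ∂_2 are all 1, so H_1 ≅ Z^2.
  H_2: rank ker ∂_2 − rank ∂_3 = (18 − 17) − 0 = 1, and there is no ∂_3, so H_2 ≅ Z.

As a check, the Euler characteristic is 9 − 27 + 18 = 0, which agrees with 1 − 2 + 1 = 0.

H_0 ≅ Z,  H_1 ≅ Z^2,  H_2 ≅ Z.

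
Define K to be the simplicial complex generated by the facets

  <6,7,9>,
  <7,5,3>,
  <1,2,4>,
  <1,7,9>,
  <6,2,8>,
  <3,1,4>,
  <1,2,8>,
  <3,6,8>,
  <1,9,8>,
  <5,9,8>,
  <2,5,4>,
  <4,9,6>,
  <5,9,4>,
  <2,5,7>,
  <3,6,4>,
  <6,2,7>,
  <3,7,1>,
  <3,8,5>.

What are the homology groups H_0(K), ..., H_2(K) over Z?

Order the vertices as 1 < 2 < 3 < 4 < 5 < 6 < 7 < 8 < 9. Listing each simplex with vertices in this order, K has dimension 2 with simplices:

  0-simplices (9): [1], [2], [3], [4], [5], [6], [7], [8], [9]
  1-simplices (27): (27 of them)
  2-simplices (18): [1,2,4], [1,2,8], [1,3,4], [1,3,7], [1,7,9], [1,8,9], [2,4,5], [2,5,7], [2,6,7], [2,6,8], [3,4,6], [3,5,7], [3,5,8], [3,6,8], [4,5,9], [4,6,9], [5,8,9], [6,7,9]

Hence C_0 ≅ Z^9, C_1 ≅ Z^27, C_2 ≅ Z^18.

Boundary ∂_1: C_1 → C_0 is given by ∂[p,q] = [q] − [p]. For instance
  ∂[2,8] = [8] − [2].
This gives a 9×27 integer matrix of rank 8; reducing to Smith normal form yields diagonal entries (1,1,1,1,1,1,1,1).

Boundary ∂_2: C_2 → C_1 acts by ∂[p,q,r] = [q,r] − [p,r] + [p,q]. For instance
  ∂[1,7,9] = [7,9] − [1,9] + [1,7],
  ∂[1,8,9] = [8,9] − [1,9] + [1,8].
As a 27×18 matrix over Z this has rank 17, with invariant factors (1,1,1,1,1,1,1,1,1,1,1,1,1,1,1,1,1).

Now H_k = ker ∂_k / im ∂_{k+1}, so:

  H_0: rank C_0 − rank ∂_1 = 9 − 8 = 1, and the invariant factors of ∂_1 are all 1, so H_0 ≅ Z.
  H_1: rank ker ∂_1 − rank ∂_2 = (27 − 8) − 17 = 2, and the invariant factors of ∂_2 are all 1, so H_1 ≅ Z^2.
  H_2: rank ker ∂_2 − rank ∂_3 = (18 − 17) − 0 = 1, and there is no ∂_3, so H_2 ≅ Z.

(K is a triangulation of the torus T^2.)

H_0 ≅ Z,  H_1 ≅ Z^2,  H_2 ≅ Z.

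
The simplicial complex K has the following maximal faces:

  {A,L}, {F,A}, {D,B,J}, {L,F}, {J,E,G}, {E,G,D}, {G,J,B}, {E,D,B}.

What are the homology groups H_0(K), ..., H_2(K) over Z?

H_0 = Z^2,  H_1 = Z^2,  H_2 = 0.

We work with the vertex ordering A < B < D < E < F < G < J < L. The simplices of K, each written with vertices in increasing order, are:

  0-simplices (8): A, B, D, E, F, G, J, L
  1-simplices (13): AF, AL, BD, BE, BG, BJ, DE, DG, DJ, EG, EJ, FL, GJ
  2-simplices (5): BDE, BDJ, BGJ, DEG, EGJ

so the chain groups are C_0 ≅ Z^8, C_1 ≅ Z^13, C_2 ≅ Z^5.

The boundary map ∂_1: C_1 → C_0 is given by ∂[p,q] = [q] − [p]. For instance
  ∂DG = G − D.
The resulting 8×13 matrix has rank 6, and its Smith normal form has invariant factors (1,1,1,1,1,1).

∂_2: C_2 → C_1 sends each 2-simplex [p,q,r] to [q,r] − [p,r] + [p,q]. For instance
  ∂BDE = DE − BE + BD,
  ∂DEG = EG − DG + DE.
As a 13×5 matrix over Z this has rank 5, with invariant factors (1,1,1,1,1).

Reading off H_k = ker ∂_k / im ∂_{k+1}:

  H_0: rank C_0 − rank ∂_1 = 8 − 6 = 2, and the invariant factors of ∂_1 are all 1, so H_0 ≅ Z^2.
  H_1: rank ker ∂_1 − rank ∂_2 = (13 − 6) − 5 = 2, and the invariant factors of ∂_2 are all 1, so H_1 ≅ Z^2.
  H_2: rank ker ∂_2 − rank ∂_3 = (5 − 5) − 0 = 0, and there is no ∂_3, so H_2 ≅ 0.

As a check, the Euler characteristic is 8 − 13 + 5 = 0, which agrees with 2 − 2 + 0 = 0.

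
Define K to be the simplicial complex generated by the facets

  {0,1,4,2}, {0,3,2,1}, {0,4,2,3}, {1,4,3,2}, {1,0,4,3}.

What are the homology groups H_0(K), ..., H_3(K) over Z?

H_0 ≅ Z,  H_1 = 0,  H_2 = 0,  H_3 ≅ Z.

Fix the vertex order 0 < 1 < 2 < 3 < 4 and write every simplex with vertices in increasing order. Then dim K = 3 and the simplices of K are:

  0-simplices (5): [0], [1], [2], [3], [4]
  1-simplices (10): [0,1], [0,2], [0,3], [0,4], [1,2], [1,3], [1,4], [2,3], [2,4], [3,4]
  2-simplices (10): [0,1,2], [0,1,3], [0,1,4], [0,2,3], [0,2,4], [0,3,4], [1,2,3], [1,2,4], [1,3,4], [2,3,4]
  3-simplices (5): [0,1,2,3], [0,1,2,4], [0,1,3,4], [0,2,3,4], [1,2,3,4]

giving chain groups C_0 ≅ Z^5, C_1 ≅ Z^10, C_2 ≅ Z^10, C_3 ≅ Z^5.

The boundary map ∂_1: C_1 → C_0 maps an edge to its endpoints' difference, ∂[p,q] = q − p. For instance
  ∂[2,3] = [3] − [2].
As a 5×10 matrix over Z this has rank 4, with invariant factors (1,1,1,1).

Boundary ∂_2: C_2 → C_1 maps a triangle to the signed sum of its edges. For instance
  ∂[0,2,3] = [2,3] − [0,3] + [0,2],
  ∂[0,1,3] = [1,3] − [0,3] + [0,1].
As a 10×10 matrix over Z this has rank 6, with invariant factors (1,1,1,1,1,1).

The boundary map ∂_3: C_3 → C_2 sends each 3-simplex σ to the alternating sum Σ_i (−1)^i (σ with its i-th vertex removed). For instance
  ∂[0,2,3,4] = [2,3,4] − [0,3,4] + [0,2,4] − [0,2,3],
  ∂[0,1,2,4] = [1,2,4] − [0,2,4] + [0,1,4] − [0,1,2].
This gives a 10×5 integer matrix of rank 4; reducing to Smith normal form yields diagonal entries (1,1,1,1).

Now H_k = ker ∂_k / im ∂_{k+1}, so:

  H_0: rank C_0 − rank ∂_1 = 5 − 4 = 1, and the invariant factors of ∂_1 are all 1, so H_0 = Z.
  H_1: rank ker ∂_1 − rank ∂_2 = (10 − 4) − 6 = 0, and the invariant factors of ∂_2 are all 1, so H_1 = 0.
  H_2: rank ker ∂_2 − rank ∂_3 = (10 − 6) − 4 = 0, and the invariant factors of ∂_3 are all 1, so H_2 = 0.
  H_3: rank ker ∂_3 − rank ∂_4 = (5 − 4) − 0 = 1, and there is no ∂_4, so H_3 = Z.

(K is a triangulation of the 3-sphere S^3.)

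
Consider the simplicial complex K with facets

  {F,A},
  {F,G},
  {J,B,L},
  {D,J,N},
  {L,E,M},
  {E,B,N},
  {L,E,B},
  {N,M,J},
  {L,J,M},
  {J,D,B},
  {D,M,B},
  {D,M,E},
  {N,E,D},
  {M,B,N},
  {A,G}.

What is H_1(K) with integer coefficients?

Take the total order A < B < D < E < F < G < J < L < M < N on the vertex set. Then K (dimension 2) consists of the simplices:

  0-simplices (10): A, B, D, E, F, G, J, L, M, N
  1-simplices (21): AF, AG, BD, BE, BJ, BL, BM, BN, DE, DJ, DM, DN, EL, EM, EN, FG, JL, JM, JN, LM, MN
  2-simplices (12): BDJ, BDM, BEL, BEN, BJL, BMN, DEM, DEN, DJN, ELM, JLM, JMN

so the chain groups are C_0 ≅ Z^10, C_1 ≅ Z^21, C_2 ≅ Z^12.

The boundary map ∂_1: C_1 → C_0 is given by ∂[p,q] = [q] − [p].
The 10×21 boundary matrix has rank 8 and Smith normal form diag(1,1,1,1,1,1,1,1).

The boundary map ∂_2: C_2 → C_1 sends each 2-simplex [p,q,r] to [q,r] − [p,r] + [p,q]. For instance
  ∂JMN = MN − JN + JM,
  ∂BMN = MN − BN + BM.
As a 21×12 matrix over Z this has rank 12, with invariant factors (1,1,1,1,1,1,1,1,1,1,1,2).

From H_k ≅ ker(∂_k) / im(∂_{k+1}) we obtain:

  H_1: rank ker ∂_1 − rank ∂_2 = (21 − 8) − 12 = 1, and ∂_2 has invariant factor 2 > 1, so H_1 ≅ Z ⊕ Z/2.

H_1 ≅ Z ⊕ Z/2.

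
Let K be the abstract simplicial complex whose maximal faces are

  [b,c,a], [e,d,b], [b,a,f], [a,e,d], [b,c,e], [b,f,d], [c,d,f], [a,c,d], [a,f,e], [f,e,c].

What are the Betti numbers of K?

Fix the vertex order a < b < c < d < e < f and write every simplex with vertices in increasing order. Then dim K = 2 and the simplices of K are:

  0-simplices (6): a, b, c, d, e, f
  1-simplices (15): ab, ac, ad, ae, af, bc, bd, be, bf, cd, ce, cf, de, df, ef
  2-simplices (10): abc, abf, acd, ade, aef, bce, bde, bdf, cdf, cef

giving chain groups C_0 ≅ Z^6, C_1 ≅ Z^15, C_2 ≅ Z^10.

Boundary ∂_1: C_1 → C_0 is given by ∂[p,q] = [q] − [p].
The 6×15 boundary matrix has rank 5 and Smith normal form diag(1,1,1,1,1).

∂_2: C_2 → C_1 maps a triangle to the signed sum of its edges. For instance
  ∂cdf = df − cf + cd,
  ∂abc = bc − ac + ab.
As a 15×10 matrix over Z this has rank 10, with invariant factors (1,1,1,1,1,1,1,1,1,2).

Reading off H_k = ker ∂_k / im ∂_{k+1}:

  H_0: rank C_0 − rank ∂_1 = 6 − 5 = 1, and the invariant factors of ∂_1 are all 1, so H_0 ≅ Z.
  H_1: rank ker ∂_1 − rank ∂_2 = (15 − 5) − 10 = 0, and ∂_2 has invariant factor 2 > 1, so H_1 ≅ Z/2.
  H_2: rank ker ∂_2 − rank ∂_3 = (10 − 10) − 0 = 0, and there is no ∂_3, so H_2 ≅ 0.

Hence the Betti numbers are b_0 = 1, b_1 = 0, b_2 = 0.

b_0 = 1, b_1 = 0, b_2 = 0.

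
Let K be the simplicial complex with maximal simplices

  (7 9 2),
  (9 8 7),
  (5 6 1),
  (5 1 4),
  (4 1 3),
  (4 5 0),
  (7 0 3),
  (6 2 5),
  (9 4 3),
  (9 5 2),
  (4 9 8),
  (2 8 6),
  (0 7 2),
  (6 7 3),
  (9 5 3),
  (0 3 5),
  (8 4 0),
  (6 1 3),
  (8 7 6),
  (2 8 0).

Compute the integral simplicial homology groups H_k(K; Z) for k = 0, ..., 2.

H_0 ≅ Z,  H_1 ≅ Z ⊕ Z/2,  H_2 = 0.

Take the total order 0 < 1 < 2 < 3 < 4 < 5 < 6 < 7 < 8 < 9 on the vertex set. Then K (dimension 2) consists of the simplices:

  0-simplices (10): [0], [1], [2], [3], [4], [5], [6], [7], [8], [9]
  1-simplices (30): (30 of them)
  2-simplices (20): (20 of them)

Hence C_0 ≅ Z^10, C_1 ≅ Z^30, C_2 ≅ Z^20.

The boundary map ∂_1: C_1 → C_0 is given by ∂[p,q] = [q] − [p]. For instance
  ∂[0,3] = [3] − [0].
The resulting 10×30 matrix has rank 9, and its Smith normal form has invariant factors (1,1,1,1,1,1,1,1,1).

The boundary map ∂_2: C_2 → C_1 sends each 2-simplex [p,q,r] to [q,r] − [p,r] + [p,q]. For instance
  ∂[0,4,5] = [4,5] − [0,5] + [0,4],
  ∂[3,6,7] = [6,7] − [3,7] + [3,6].
The resulting 30×20 matrix has rank 20, and its Smith normal form has invariant factors (1,1,1,1,1,1,1,1,1,1,1,1,1,1,1,1,1,1,1,2).

Computing H_k = (kernel of ∂_k) / (image of ∂_{k+1}):

  H_0: rank C_0 − rank ∂_1 = 10 − 9 = 1, and the invariant factors of ∂_1 are all 1, so H_0 = Z.
  H_1: rank ker ∂_1 − rank ∂_2 = (30 − 9) − 20 = 1, and ∂_2 has invariant factor 2 > 1, so H_1 = Z ⊕ Z/2.
  H_2: rank ker ∂_2 − rank ∂_3 = (20 − 20) − 0 = 0, and there is no ∂_3, so H_2 = 0.

As a check, the Euler characteristic is 10 − 30 + 20 = 0, which agrees with 1 − 1 + 0 = 0.
(K is a triangulation of the Klein bottle.)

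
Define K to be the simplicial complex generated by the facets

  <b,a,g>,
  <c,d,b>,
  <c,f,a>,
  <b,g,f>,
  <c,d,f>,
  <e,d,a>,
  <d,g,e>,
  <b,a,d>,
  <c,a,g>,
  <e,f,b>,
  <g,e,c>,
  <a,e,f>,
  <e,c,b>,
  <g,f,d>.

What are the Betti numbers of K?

b_0 = 1, b_1 = 2, b_2 = 1.

We work with the vertex ordering a < b < c < d < e < f < g. The simplices of K, each written with vertices in increasing order, are:

  0-simplices (7): a, b, c, d, e, f, g
  1-simplices (21): ab, ac, ad, ae, af, ag, bc, bd, be, bf, bg, cd, ce, cf, cg, de, df, dg, ef, eg, fg
  2-simplices (14): abd, abg, acf, acg, ade, aef, bcd, bce, bef, bfg, cdf, ceg, deg, dfg

Hence C_0 ≅ Z^7, C_1 ≅ Z^21, C_2 ≅ Z^14.

∂_1: C_1 → C_0 maps an edge to its endpoints' difference, ∂[p,q] = q − p. For instance
  ∂bg = g − b.
This gives a 7×21 integer matrix of rank 6; reducing to Smith normal form yields diagonal entries (1,1,1,1,1,1).

Boundary ∂_2: C_2 → C_1 maps a triangle to the signed sum of its edges. For instance
  ∂abd = bd − ad + ab,
  ∂dfg = fg − dg + df.
As a 21×14 matrix over Z this has rank 13, with invariant factors (1,1,1,1,1,1,1,1,1,1,1,1,1).

Now H_k = ker ∂_k / im ∂_{k+1}, so:

  H_0: rank C_0 − rank ∂_1 = 7 − 6 = 1, and the invariant factors of ∂_1 are all 1, so H_0 = Z.
  H_1: rank ker ∂_1 − rank ∂_2 = (21 − 6) − 13 = 2, and the invariant factors of ∂_2 are all 1, so H_1 = Z^2.
  H_2: rank ker ∂_2 − rank ∂_3 = (14 − 13) − 0 = 1, and there is no ∂_3, so H_2 = Z.

(K is a triangulation of the torus T^2.)

Hence the Betti numbers are b_0 = 1, b_1 = 2, b_2 = 1.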